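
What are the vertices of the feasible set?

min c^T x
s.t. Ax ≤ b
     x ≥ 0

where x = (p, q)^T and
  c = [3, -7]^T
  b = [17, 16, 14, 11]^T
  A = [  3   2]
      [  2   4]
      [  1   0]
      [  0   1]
Each vertex is the intersection of two constraint boundaries that also satisfies all remaining constraints:
  p = 0 and q = 0 → (0, 0)
  3p + 2q = 17 and q = 0 → (5.667, 0)
  3p + 2q = 17 and 2p + 4q = 16 → (4.5, 1.75)
  2p + 4q = 16 and p = 0 → (0, 4)

Vertices: (0, 0), (5.667, 0), (4.5, 1.75), (0, 4)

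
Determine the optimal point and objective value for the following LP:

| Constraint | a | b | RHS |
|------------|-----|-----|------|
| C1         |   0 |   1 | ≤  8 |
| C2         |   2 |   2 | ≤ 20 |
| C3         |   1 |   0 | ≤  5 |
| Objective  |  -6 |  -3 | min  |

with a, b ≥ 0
Each vertex is the intersection of two constraint boundaries that also satisfies all remaining constraints:
  a = 0 and b = 0 → (0, 0)
  a = 5 and b = 0 → (5, 0)
  2a + 2b = 20 and a = 5 → (5, 5)
  b = 8 and 2a + 2b = 20 → (2, 8)
  b = 8 and a = 0 → (0, 8)

Evaluating z = -6a - 3b at each vertex:
  (0, 0): z = 0
  (5, 0): z = -30
  (5, 5): z = -45
  (2, 8): z = -36
  (0, 8): z = -24

The minimum is at (5, 5) with z = -45.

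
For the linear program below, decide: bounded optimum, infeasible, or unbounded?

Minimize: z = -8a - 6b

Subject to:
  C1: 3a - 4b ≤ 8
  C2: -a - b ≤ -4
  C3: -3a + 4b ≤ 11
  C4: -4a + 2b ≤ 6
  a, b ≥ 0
Feasible point: (1, 3) satisfies every constraint, so the LP is feasible.
Direction d = (4, 3): for each constraint row a, a·d ≤ 0 —
  (3)(4) + (-4)(3) = 0 ≤ 0
  (-1)(4) + (-1)(3) = -7 ≤ 0
  (-3)(4) + (4)(3) = 0 ≤ 0
  (-4)(4) + (2)(3) = -10 ≤ 0
and d ≥ 0, so (1, 3) + t·d stays feasible for every t ≥ 0. Along this ray z = -8a - 6b changes by -50 per unit t, so z → −∞.

The LP is unbounded; z can be made arbitrarily small.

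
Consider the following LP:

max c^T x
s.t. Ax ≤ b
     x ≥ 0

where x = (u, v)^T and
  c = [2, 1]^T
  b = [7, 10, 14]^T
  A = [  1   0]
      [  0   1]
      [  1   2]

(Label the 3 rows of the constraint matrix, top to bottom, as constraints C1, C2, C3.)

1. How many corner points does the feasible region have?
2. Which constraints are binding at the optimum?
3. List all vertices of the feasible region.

1. 4
2. C1, C3
3. (0, 0), (7, 0), (7, 3.5), (0, 7)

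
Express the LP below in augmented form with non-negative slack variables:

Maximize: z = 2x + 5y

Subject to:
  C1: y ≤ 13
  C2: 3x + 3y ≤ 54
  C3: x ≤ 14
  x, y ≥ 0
max z = 2x + 5y

s.t.
  y + s1 = 13
  3x + 3y + s2 = 54
  x + s3 = 14
  x, y, s1, s2, s3 ≥ 0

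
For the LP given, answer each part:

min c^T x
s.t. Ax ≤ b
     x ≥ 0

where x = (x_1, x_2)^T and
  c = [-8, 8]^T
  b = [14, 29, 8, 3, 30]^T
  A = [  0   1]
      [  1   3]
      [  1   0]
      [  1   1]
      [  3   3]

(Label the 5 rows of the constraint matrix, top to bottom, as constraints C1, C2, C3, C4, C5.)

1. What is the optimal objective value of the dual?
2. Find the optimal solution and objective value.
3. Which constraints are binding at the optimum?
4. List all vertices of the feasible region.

1. -24 (by strong duality, equal to the primal optimum)
2. x_1 = 3, x_2 = 0, z = -24
3. C4, x_2 ≥ 0
4. (0, 0), (3, 0), (0, 3)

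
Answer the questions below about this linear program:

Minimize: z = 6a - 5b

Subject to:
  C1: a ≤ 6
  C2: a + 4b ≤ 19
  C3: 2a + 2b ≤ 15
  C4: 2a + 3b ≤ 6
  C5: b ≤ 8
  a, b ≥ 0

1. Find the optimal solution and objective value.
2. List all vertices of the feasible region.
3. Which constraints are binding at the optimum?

1. a = 0, b = 2, z = -10
2. (0, 0), (3, 0), (0, 2)
3. C4, a ≥ 0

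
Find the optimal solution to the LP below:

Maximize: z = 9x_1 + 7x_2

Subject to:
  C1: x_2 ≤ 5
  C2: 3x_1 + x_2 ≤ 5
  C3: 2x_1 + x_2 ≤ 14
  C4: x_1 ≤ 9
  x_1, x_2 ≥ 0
Each vertex is the intersection of two constraint boundaries that also satisfies all remaining constraints:
  x_1 = 0 and x_2 = 0 → (0, 0)
  3x_1 + x_2 = 5 and x_2 = 0 → (1.667, 0)
  x_2 = 5 and 3x_1 + x_2 = 5 → (0, 5)

Evaluating z = 9x_1 + 7x_2 at each vertex:
  (0, 0): z = 0
  (1.667, 0): z = 15
  (0, 5): z = 35

The maximum is at (0, 5) with z = 35.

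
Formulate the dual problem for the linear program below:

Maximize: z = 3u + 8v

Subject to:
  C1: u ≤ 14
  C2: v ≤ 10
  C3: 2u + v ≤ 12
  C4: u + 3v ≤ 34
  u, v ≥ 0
Minimize: z = 14y1 + 10y2 + 12y3 + 34y4

Subject to:
  C1: -y1 - 2y3 - y4 ≤ -3
  C2: -y2 - y3 - 3y4 ≤ -8
  y1, y2, y3, y4 ≥ 0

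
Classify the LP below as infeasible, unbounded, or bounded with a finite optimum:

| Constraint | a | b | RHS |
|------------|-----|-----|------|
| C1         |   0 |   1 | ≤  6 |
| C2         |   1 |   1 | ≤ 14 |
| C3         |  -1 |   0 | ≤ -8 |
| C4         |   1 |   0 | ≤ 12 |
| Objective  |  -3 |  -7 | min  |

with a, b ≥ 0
The point (8, 6) satisfies every constraint, so the LP is feasible; the constraints give a ≤ 12 and b ≤ 6, which with a, b ≥ 0 keep the feasible region inside a bounded box. A feasible, bounded LP attains a finite optimum at a vertex.

Bounded optimum: z* = -66 at (8, 6).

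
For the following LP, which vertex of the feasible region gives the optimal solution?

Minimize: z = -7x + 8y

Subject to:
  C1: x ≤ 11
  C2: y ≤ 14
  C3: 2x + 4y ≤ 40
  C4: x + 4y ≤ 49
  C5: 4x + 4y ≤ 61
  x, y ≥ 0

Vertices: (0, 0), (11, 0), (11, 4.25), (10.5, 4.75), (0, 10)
Evaluating z = -7x + 8y at each vertex:
  (0, 0): z = 0
  (11, 0): z = -77
  (11, 4.25): z = -43
  (10.5, 4.75): z = -35.5
  (0, 10): z = 80

The smallest value is z = -77, attained at (11, 0).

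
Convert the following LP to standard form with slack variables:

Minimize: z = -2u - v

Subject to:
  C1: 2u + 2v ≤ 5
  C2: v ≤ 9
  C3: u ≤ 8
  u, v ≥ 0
min z = -2u - v

s.t.
  2u + 2v + s1 = 5
  v + s2 = 9
  u + s3 = 8
  u, v, s1, s2, s3 ≥ 0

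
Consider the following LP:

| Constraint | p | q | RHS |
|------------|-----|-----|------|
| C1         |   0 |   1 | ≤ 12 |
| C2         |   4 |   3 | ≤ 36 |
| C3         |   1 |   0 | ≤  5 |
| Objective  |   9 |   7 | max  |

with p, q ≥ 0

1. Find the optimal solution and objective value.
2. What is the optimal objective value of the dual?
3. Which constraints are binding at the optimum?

1. p = 0, q = 12, z = 84
2. 84 (by strong duality, equal to the primal optimum)
3. C1, C2, p ≥ 0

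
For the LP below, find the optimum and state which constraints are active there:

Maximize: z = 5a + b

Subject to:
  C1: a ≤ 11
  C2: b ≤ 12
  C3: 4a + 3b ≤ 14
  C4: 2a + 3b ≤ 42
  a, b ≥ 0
Optimal: a = 3.5, b = 0
Slack at optimum:
  C1: slack = 7.5
  C2: slack = 12
  C3: slack = 0 (binding)
  C4: slack = 35
  a ≥ 0: a = 3.5
  b ≥ 0: b = 0 (binding)
Binding constraints: C3, b ≥ 0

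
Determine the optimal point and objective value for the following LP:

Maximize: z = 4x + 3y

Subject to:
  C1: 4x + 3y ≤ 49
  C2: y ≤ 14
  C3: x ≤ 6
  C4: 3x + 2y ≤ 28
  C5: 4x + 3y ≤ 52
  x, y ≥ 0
Each vertex is the intersection of two constraint boundaries that also satisfies all remaining constraints:
  x = 0 and y = 0 → (0, 0)
  x = 6 and y = 0 → (6, 0)
  x = 6 and 3x + 2y = 28 → (6, 5)
  y = 14 and 3x + 2y = 28 → (0, 14)

Evaluating z = 4x + 3y at each vertex:
  (0, 0): z = 0
  (6, 0): z = 24
  (6, 5): z = 39
  (0, 14): z = 42

The maximum is at (0, 14) with z = 42.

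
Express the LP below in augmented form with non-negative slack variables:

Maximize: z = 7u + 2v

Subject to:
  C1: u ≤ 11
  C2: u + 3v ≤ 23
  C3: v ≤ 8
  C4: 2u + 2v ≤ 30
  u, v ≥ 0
max z = 7u + 2v

s.t.
  u + s1 = 11
  u + 3v + s2 = 23
  v + s3 = 8
  2u + 2v + s4 = 30
  u, v, s1, s2, s3, s4 ≥ 0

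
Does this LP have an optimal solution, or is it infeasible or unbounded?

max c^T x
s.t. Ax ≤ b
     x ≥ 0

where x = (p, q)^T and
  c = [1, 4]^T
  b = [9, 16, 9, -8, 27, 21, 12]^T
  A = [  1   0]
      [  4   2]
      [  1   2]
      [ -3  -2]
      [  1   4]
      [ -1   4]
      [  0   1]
The point (0, 4.5) satisfies every constraint, so the LP is feasible; the constraints give p ≤ 9 and q ≤ 12, which with p, q ≥ 0 keep the feasible region inside a bounded box. A feasible, bounded LP attains a finite optimum at a vertex.

Feasible with finite optimum z* = 18 at (0, 4.5).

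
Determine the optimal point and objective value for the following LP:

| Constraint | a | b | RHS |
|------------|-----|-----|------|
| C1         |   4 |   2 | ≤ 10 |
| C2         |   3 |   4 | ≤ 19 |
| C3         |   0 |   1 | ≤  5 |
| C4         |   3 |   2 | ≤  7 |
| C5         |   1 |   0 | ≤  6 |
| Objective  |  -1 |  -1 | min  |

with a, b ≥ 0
Each vertex is the intersection of two constraint boundaries that also satisfies all remaining constraints:
  a = 0 and b = 0 → (0, 0)
  3a + 2b = 7 and b = 0 → (2.333, 0)
  3a + 2b = 7 and a = 0 → (0, 3.5)

Evaluating z = -a - b at each vertex:
  (0, 0): z = 0
  (2.333, 0): z = -2.333
  (0, 3.5): z = -3.5

The minimum is at (0, 3.5) with z = -3.5.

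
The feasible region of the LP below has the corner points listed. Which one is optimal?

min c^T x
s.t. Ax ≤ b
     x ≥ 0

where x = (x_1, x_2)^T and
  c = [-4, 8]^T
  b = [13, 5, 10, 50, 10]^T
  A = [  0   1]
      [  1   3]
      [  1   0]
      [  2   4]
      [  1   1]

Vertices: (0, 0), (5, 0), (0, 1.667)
Evaluating z = -4x_1 + 8x_2 at each vertex:
  (0, 0): z = 0
  (5, 0): z = -20
  (0, 1.667): z = 13.33

The smallest value is z = -20, attained at (5, 0).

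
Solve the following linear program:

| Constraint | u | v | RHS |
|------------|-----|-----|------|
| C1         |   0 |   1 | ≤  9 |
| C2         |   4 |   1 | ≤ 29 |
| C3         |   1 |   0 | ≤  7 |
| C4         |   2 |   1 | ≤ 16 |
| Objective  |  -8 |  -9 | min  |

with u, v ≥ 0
Each vertex is the intersection of two constraint boundaries that also satisfies all remaining constraints:
  u = 0 and v = 0 → (0, 0)
  u = 7 and v = 0 → (7, 0)
  4u + v = 29 and u = 7 → (7, 1)
  4u + v = 29 and 2u + v = 16 → (6.5, 3)
  v = 9 and 2u + v = 16 → (3.5, 9)
  v = 9 and u = 0 → (0, 9)

Evaluating z = -8u - 9v at each vertex:
  (0, 0): z = 0
  (7, 0): z = -56
  (7, 1): z = -65
  (6.5, 3): z = -79
  (3.5, 9): z = -109
  (0, 9): z = -81

The minimum is at (3.5, 9) with z = -109.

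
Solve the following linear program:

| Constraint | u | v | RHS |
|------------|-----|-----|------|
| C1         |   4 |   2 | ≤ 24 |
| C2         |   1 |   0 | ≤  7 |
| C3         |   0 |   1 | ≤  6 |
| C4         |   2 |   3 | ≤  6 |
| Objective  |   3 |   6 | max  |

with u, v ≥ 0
Each vertex is the intersection of two constraint boundaries that also satisfies all remaining constraints:
  u = 0 and v = 0 → (0, 0)
  2u + 3v = 6 and v = 0 → (3, 0)
  2u + 3v = 6 and u = 0 → (0, 2)

Evaluating z = 3u + 6v at each vertex:
  (0, 0): z = 0
  (3, 0): z = 9
  (0, 2): z = 12

The maximum is at (0, 2) with z = 12.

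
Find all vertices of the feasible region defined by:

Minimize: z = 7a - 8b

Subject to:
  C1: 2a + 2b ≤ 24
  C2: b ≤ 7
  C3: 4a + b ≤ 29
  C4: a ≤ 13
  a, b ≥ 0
Each vertex is the intersection of two constraint boundaries that also satisfies all remaining constraints:
  a = 0 and b = 0 → (0, 0)
  4a + b = 29 and b = 0 → (7.25, 0)
  2a + 2b = 24 and 4a + b = 29 → (5.667, 6.333)
  2a + 2b = 24 and b = 7 → (5, 7)
  b = 7 and a = 0 → (0, 7)

Vertices: (0, 0), (7.25, 0), (5.667, 6.333), (5, 7), (0, 7)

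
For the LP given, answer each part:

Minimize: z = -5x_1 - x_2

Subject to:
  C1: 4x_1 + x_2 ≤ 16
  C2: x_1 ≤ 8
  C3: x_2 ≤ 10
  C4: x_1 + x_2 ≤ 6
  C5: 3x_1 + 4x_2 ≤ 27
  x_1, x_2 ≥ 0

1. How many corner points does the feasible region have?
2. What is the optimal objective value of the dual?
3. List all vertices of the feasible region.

1. 4
2. -20 (by strong duality, equal to the primal optimum)
3. (0, 0), (4, 0), (3.333, 2.667), (0, 6)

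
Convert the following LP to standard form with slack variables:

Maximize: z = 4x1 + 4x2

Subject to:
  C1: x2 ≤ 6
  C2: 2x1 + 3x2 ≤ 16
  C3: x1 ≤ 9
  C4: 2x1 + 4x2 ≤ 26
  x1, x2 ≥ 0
max z = 4x1 + 4x2

s.t.
  x2 + s1 = 6
  2x1 + 3x2 + s2 = 16
  x1 + s3 = 9
  2x1 + 4x2 + s4 = 26
  x1, x2, s1, s2, s3, s4 ≥ 0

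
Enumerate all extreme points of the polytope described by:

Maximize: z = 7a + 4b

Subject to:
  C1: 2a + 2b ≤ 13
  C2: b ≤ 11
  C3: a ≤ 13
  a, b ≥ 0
Each vertex is the intersection of two constraint boundaries that also satisfies all remaining constraints:
  a = 0 and b = 0 → (0, 0)
  2a + 2b = 13 and b = 0 → (6.5, 0)
  2a + 2b = 13 and a = 0 → (0, 6.5)

Vertices: (0, 0), (6.5, 0), (0, 6.5)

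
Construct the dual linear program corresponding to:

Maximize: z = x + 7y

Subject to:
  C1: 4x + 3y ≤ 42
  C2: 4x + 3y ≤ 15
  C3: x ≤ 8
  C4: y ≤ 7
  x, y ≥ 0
Minimize: z = 42y1 + 15y2 + 8y3 + 7y4

Subject to:
  C1: -4y1 - 4y2 - y3 ≤ -1
  C2: -3y1 - 3y2 - y4 ≤ -7
  y1, y2, y3, y4 ≥ 0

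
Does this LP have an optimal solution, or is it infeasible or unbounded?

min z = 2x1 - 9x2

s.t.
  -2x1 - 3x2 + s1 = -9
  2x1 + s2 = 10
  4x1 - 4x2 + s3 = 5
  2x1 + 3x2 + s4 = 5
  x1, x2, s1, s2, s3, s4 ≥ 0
The row 2x1 + 3x2 + s4 = 5 with s4 ≥ 0 requires 2x1 + 3x2 ≤ 5, while the row -2x1 - 3x2 + s1 = -9 with s1 ≥ 0 is equivalent to 2x1 + 3x2 ≥ 9. Together they would need 9 ≤ 2x1 + 3x2 ≤ 5, which is impossible since 9 > 5. No point satisfies all constraints.

Infeasible: no point satisfies all constraints simultaneously.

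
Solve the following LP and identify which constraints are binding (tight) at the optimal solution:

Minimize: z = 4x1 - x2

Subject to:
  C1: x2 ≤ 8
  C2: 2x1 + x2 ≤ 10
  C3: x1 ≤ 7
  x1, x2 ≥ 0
Optimal: x1 = 0, x2 = 8
Slack at optimum:
  C1: slack = 0 (binding)
  C2: slack = 2
  C3: slack = 7
  x1 ≥ 0: x1 = 0 (binding)
  x2 ≥ 0: x2 = 8
Binding constraints: C1, x1 ≥ 0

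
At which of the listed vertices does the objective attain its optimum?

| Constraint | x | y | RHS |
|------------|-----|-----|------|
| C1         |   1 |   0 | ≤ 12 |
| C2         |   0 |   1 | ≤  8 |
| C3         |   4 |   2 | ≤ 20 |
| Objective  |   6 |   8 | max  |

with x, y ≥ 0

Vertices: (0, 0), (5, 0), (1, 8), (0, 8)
Evaluating z = 6x + 8y at each vertex:
  (0, 0): z = 0
  (5, 0): z = 30
  (1, 8): z = 70
  (0, 8): z = 64

The largest value is z = 70, attained at (1, 8).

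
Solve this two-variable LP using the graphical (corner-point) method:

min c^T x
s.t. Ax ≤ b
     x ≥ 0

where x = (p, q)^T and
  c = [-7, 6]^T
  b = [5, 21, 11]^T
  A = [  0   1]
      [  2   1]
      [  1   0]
Each vertex is the intersection of two constraint boundaries that also satisfies all remaining constraints:
  p = 0 and q = 0 → (0, 0)
  2p + q = 21 and q = 0 → (10.5, 0)
  q = 5 and 2p + q = 21 → (8, 5)
  q = 5 and p = 0 → (0, 5)

Evaluating z = -7p + 6q at each vertex:
  (0, 0): z = 0
  (10.5, 0): z = -73.5
  (8, 5): z = -26
  (0, 5): z = 30

The minimum is at (10.5, 0) with z = -73.5.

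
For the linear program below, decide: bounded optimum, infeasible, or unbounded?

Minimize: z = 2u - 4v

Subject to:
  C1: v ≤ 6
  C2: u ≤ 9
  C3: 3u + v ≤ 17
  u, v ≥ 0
The point (0, 6) satisfies every constraint, so the LP is feasible; the constraints give u ≤ 9 and v ≤ 6, which with u, v ≥ 0 keep the feasible region inside a bounded box. A feasible, bounded LP attains a finite optimum at a vertex.

Evaluating z = 2u - 4v at each vertex:
  (0, 0): z = 0
  (5.667, 0): z = 11.33
  (3.667, 6): z = -16.67
  (0, 6): z = -24

The LP has an optimal solution: (0, 6) with z = -24.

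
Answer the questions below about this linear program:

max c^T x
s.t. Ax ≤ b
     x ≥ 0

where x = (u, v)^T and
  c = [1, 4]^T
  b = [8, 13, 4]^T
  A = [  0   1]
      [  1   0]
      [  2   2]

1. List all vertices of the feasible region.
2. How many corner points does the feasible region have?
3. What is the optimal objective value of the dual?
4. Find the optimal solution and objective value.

1. (0, 0), (2, 0), (0, 2)
2. 3
3. 8 (by strong duality, equal to the primal optimum)
4. u = 0, v = 2, z = 8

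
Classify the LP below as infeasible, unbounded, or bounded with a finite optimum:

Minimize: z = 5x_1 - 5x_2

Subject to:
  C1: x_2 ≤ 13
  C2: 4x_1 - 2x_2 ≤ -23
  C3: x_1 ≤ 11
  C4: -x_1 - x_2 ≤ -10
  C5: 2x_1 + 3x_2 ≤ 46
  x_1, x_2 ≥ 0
The point (0, 13) satisfies every constraint, so the LP is feasible; the constraints give x_1 ≤ 11 and x_2 ≤ 13, which with x_1, x_2 ≥ 0 keep the feasible region inside a bounded box. A feasible, bounded LP attains a finite optimum at a vertex.

Evaluating z = 5x_1 - 5x_2 at each vertex:
  (0, 11.5): z = -57.5
  (0.75, 13): z = -61.25
  (0, 13): z = -65

The LP has an optimal solution: (0, 13) with z = -65.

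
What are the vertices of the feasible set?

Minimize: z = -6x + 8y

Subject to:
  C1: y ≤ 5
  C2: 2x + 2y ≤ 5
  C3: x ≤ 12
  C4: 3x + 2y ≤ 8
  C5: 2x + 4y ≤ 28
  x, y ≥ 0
Each vertex is the intersection of two constraint boundaries that also satisfies all remaining constraints:
  x = 0 and y = 0 → (0, 0)
  2x + 2y = 5 and y = 0 → (2.5, 0)
  2x + 2y = 5 and x = 0 → (0, 2.5)

Vertices: (0, 0), (2.5, 0), (0, 2.5)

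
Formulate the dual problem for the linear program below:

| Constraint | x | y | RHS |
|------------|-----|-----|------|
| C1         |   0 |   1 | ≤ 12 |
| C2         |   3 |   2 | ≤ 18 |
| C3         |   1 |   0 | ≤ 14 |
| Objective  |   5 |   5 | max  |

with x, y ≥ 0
Minimize: z = 12y1 + 18y2 + 14y3

Subject to:
  C1: -3y2 - y3 ≤ -5
  C2: -y1 - 2y2 ≤ -5
  y1, y2, y3 ≥ 0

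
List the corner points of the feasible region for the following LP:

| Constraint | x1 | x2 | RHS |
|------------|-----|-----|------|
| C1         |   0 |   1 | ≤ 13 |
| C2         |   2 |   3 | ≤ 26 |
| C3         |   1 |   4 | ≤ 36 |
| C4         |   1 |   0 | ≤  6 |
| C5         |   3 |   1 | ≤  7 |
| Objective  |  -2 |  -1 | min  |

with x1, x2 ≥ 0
Each vertex is the intersection of two constraint boundaries that also satisfies all remaining constraints:
  x1 = 0 and x2 = 0 → (0, 0)
  3x1 + x2 = 7 and x2 = 0 → (2.333, 0)
  3x1 + x2 = 7 and x1 = 0 → (0, 7)

Vertices: (0, 0), (2.333, 0), (0, 7)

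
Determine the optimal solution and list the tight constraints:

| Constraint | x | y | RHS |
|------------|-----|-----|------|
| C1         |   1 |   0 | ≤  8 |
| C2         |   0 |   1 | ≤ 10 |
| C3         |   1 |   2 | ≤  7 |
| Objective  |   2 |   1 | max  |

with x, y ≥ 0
Optimal: x = 7, y = 0
Slack at optimum:
  C1: slack = 1
  C2: slack = 10
  C3: slack = 0 (binding)
  x ≥ 0: x = 7
  y ≥ 0: y = 0 (binding)
Binding constraints: C3, y ≥ 0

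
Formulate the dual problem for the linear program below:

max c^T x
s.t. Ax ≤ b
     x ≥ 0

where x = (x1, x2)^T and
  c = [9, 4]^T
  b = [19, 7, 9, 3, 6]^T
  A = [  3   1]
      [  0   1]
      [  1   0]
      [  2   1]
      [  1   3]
Minimize: z = 19y1 + 7y2 + 9y3 + 3y4 + 6y5

Subject to:
  C1: -3y1 - y3 - 2y4 - y5 ≤ -9
  C2: -y1 - y2 - y4 - 3y5 ≤ -4
  y1, y2, y3, y4, y5 ≥ 0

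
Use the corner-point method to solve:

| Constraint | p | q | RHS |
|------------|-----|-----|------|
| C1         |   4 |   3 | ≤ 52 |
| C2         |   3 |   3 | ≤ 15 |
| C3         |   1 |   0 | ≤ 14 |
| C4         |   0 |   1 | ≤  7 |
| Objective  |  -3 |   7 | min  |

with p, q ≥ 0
Each vertex is the intersection of two constraint boundaries that also satisfies all remaining constraints:
  p = 0 and q = 0 → (0, 0)
  3p + 3q = 15 and q = 0 → (5, 0)
  3p + 3q = 15 and p = 0 → (0, 5)

Evaluating z = -3p + 7q at each vertex:
  (0, 0): z = 0
  (5, 0): z = -15
  (0, 5): z = 35

The minimum is at (5, 0) with z = -15.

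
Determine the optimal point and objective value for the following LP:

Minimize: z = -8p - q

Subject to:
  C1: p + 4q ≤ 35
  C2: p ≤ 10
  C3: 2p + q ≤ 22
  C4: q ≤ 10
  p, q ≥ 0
Each vertex is the intersection of two constraint boundaries that also satisfies all remaining constraints:
  p = 0 and q = 0 → (0, 0)
  p = 10 and q = 0 → (10, 0)
  p = 10 and 2p + q = 22 → (10, 2)
  p + 4q = 35 and 2p + q = 22 → (7.571, 6.857)
  p + 4q = 35 and p = 0 → (0, 8.75)

Evaluating z = -8p - q at each vertex:
  (0, 0): z = 0
  (10, 0): z = -80
  (10, 2): z = -82
  (7.571, 6.857): z = -67.43
  (0, 8.75): z = -8.75

The minimum is at (10, 2) with z = -82.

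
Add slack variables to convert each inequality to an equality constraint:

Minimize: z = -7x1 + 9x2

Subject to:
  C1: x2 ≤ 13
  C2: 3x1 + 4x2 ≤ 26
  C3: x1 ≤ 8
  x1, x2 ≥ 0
min z = -7x1 + 9x2

s.t.
  x2 + s1 = 13
  3x1 + 4x2 + s2 = 26
  x1 + s3 = 8
  x1, x2, s1, s2, s3 ≥ 0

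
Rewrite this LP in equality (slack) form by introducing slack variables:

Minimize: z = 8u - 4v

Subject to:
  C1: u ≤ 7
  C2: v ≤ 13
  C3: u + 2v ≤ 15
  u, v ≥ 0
min z = 8u - 4v

s.t.
  u + s1 = 7
  v + s2 = 13
  u + 2v + s3 = 15
  u, v, s1, s2, s3 ≥ 0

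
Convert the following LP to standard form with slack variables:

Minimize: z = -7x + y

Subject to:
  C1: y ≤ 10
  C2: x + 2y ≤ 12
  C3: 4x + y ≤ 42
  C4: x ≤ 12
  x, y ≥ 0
min z = -7x + y

s.t.
  y + s1 = 10
  x + 2y + s2 = 12
  4x + y + s3 = 42
  x + s4 = 12
  x, y, s1, s2, s3, s4 ≥ 0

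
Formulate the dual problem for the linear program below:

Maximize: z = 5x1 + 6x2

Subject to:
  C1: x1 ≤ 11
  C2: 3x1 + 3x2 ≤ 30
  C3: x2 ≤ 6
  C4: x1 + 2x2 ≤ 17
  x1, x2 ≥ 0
Minimize: z = 11y1 + 30y2 + 6y3 + 17y4

Subject to:
  C1: -y1 - 3y2 - y4 ≤ -5
  C2: -3y2 - y3 - 2y4 ≤ -6
  y1, y2, y3, y4 ≥ 0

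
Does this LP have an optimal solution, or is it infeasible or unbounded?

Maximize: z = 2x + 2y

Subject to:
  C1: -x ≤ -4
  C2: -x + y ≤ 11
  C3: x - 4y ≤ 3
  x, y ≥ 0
Feasible point: (4, 1) satisfies every constraint, so the LP is feasible.
Direction d = (1, 1): for each constraint row a, a·d ≤ 0 —
  (-1)(1) + (0)(1) = -1 ≤ 0
  (-1)(1) + (1)(1) = 0 ≤ 0
  (1)(1) + (-4)(1) = -3 ≤ 0
and d ≥ 0, so (4, 1) + t·d stays feasible for every t ≥ 0. Along this ray z = 2x + 2y changes by 4 per unit t, so z → +∞.

Unbounded: there is a feasible ray along which z → +∞.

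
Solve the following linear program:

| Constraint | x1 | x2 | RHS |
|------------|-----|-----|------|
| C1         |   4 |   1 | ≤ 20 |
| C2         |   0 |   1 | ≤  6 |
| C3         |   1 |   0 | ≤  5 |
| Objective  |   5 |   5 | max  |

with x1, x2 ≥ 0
Each vertex is the intersection of two constraint boundaries that also satisfies all remaining constraints:
  x1 = 0 and x2 = 0 → (0, 0)
  4x1 + x2 = 20 and x1 = 5 → (5, 0)
  4x1 + x2 = 20 and x2 = 6 → (3.5, 6)
  x2 = 6 and x1 = 0 → (0, 6)

Evaluating z = 5x1 + 5x2 at each vertex:
  (0, 0): z = 0
  (5, 0): z = 25
  (3.5, 6): z = 47.5
  (0, 6): z = 30

The maximum is at (3.5, 6) with z = 47.5.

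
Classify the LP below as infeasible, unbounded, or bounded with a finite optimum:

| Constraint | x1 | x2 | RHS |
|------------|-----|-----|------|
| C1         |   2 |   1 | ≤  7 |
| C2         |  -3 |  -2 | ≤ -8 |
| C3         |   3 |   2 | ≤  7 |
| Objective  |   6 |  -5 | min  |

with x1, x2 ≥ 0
C3 requires 3x1 + 2x2 ≤ 7, while C2 (-3x1 - 2x2 ≤ -8) is equivalent to 3x1 + 2x2 ≥ 8. Together they would need 8 ≤ 3x1 + 2x2 ≤ 7, which is impossible since 8 > 7. No point satisfies all constraints.

The feasible region is empty; the LP is infeasible.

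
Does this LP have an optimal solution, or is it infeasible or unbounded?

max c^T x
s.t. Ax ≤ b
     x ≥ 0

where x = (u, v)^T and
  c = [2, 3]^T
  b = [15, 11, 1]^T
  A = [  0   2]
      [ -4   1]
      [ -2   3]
Feasible point: (0, 0) satisfies every constraint, so the LP is feasible.
Direction d = (1, 0): for each constraint row a, a·d ≤ 0 —
  (0)(1) + (2)(0) = 0 ≤ 0
  (-4)(1) + (1)(0) = -4 ≤ 0
  (-2)(1) + (3)(0) = -2 ≤ 0
and d ≥ 0, so (0, 0) + t·d stays feasible for every t ≥ 0. Along this ray z = 2u + 3v changes by 2 per unit t, so z → +∞.

The LP is unbounded; z can be made arbitrarily large.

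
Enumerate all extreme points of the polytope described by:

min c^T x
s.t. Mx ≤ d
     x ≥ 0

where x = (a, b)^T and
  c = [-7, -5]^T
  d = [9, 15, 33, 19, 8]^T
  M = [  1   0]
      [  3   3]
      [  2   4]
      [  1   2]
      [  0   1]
Each vertex is the intersection of two constraint boundaries that also satisfies all remaining constraints:
  a = 0 and b = 0 → (0, 0)
  3a + 3b = 15 and b = 0 → (5, 0)
  3a + 3b = 15 and a = 0 → (0, 5)

Vertices: (0, 0), (5, 0), (0, 5)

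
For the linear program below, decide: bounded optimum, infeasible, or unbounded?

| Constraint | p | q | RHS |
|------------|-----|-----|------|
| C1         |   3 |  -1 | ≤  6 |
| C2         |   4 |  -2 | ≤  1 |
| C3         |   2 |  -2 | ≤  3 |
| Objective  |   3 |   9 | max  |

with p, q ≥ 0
Feasible point: (0, 0) satisfies every constraint, so the LP is feasible.
Direction d = (0, 1): for each constraint row a, a·d ≤ 0 —
  (3)(0) + (-1)(1) = -1 ≤ 0
  (4)(0) + (-2)(1) = -2 ≤ 0
  (2)(0) + (-2)(1) = -2 ≤ 0
and d ≥ 0, so (0, 0) + t·d stays feasible for every t ≥ 0. Along this ray z = 3p + 9q changes by 9 per unit t, so z → +∞.

The LP is unbounded; z can be made arbitrarily large.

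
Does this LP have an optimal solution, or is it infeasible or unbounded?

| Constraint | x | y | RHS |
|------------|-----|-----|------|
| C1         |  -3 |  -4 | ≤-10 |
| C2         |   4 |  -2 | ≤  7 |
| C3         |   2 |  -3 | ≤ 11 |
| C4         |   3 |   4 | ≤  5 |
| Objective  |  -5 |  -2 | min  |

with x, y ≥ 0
C4 requires 3x + 4y ≤ 5, while C1 (-3x - 4y ≤ -10) is equivalent to 3x + 4y ≥ 10. Together they would need 10 ≤ 3x + 4y ≤ 5, which is impossible since 10 > 5. No point satisfies all constraints.

Infeasible — the constraint set is empty.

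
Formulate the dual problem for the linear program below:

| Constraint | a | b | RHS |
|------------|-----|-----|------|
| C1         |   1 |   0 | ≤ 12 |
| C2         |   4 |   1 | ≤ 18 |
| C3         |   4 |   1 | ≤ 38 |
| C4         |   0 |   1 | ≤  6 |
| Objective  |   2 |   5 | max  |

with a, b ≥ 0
Minimize: z = 12y1 + 18y2 + 38y3 + 6y4

Subject to:
  C1: -y1 - 4y2 - 4y3 ≤ -2
  C2: -y2 - y3 - y4 ≤ -5
  y1, y2, y3, y4 ≥ 0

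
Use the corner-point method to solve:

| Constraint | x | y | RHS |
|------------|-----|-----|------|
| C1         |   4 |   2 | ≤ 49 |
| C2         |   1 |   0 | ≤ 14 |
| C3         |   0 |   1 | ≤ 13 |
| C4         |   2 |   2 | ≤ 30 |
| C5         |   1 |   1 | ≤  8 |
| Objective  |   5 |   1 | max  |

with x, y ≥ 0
Each vertex is the intersection of two constraint boundaries that also satisfies all remaining constraints:
  x = 0 and y = 0 → (0, 0)
  x + y = 8 and y = 0 → (8, 0)
  x + y = 8 and x = 0 → (0, 8)

Evaluating z = 5x + y at each vertex:
  (0, 0): z = 0
  (8, 0): z = 40
  (0, 8): z = 8

The maximum is at (8, 0) with z = 40.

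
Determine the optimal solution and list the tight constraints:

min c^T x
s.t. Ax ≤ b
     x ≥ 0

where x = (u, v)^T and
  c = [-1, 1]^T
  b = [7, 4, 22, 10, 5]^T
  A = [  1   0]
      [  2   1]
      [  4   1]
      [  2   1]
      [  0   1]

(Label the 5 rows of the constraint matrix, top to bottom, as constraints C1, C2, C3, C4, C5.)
Optimal: u = 2, v = 0
Slack at optimum:
  C1: slack = 5
  C2: slack = 0 (binding)
  C3: slack = 14
  C4: slack = 6
  C5: slack = 5
  u ≥ 0: u = 2
  v ≥ 0: v = 0 (binding)
Binding constraints: C2, v ≥ 0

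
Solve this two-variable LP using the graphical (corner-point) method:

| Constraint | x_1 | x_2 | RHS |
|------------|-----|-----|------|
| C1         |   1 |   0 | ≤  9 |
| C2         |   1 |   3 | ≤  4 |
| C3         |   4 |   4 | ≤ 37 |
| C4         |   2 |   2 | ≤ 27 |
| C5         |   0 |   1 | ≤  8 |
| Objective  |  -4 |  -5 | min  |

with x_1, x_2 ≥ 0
x_1 = 4, x_2 = 0, z = -16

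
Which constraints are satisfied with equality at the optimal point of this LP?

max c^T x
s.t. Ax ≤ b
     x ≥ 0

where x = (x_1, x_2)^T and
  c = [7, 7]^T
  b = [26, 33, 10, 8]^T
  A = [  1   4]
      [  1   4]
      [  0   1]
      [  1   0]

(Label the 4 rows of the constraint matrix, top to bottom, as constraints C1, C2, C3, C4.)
Optimal: x_1 = 8, x_2 = 4.5
Binding: C1, C4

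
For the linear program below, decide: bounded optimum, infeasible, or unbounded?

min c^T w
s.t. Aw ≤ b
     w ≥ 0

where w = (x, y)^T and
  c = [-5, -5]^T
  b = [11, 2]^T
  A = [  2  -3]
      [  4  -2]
Feasible point: (0, 0) satisfies every constraint, so the LP is feasible.
Direction d = (0, 1): for each constraint row a, a·d ≤ 0 —
  (2)(0) + (-3)(1) = -3 ≤ 0
  (4)(0) + (-2)(1) = -2 ≤ 0
and d ≥ 0, so (0, 0) + t·d stays feasible for every t ≥ 0. Along this ray z = -5x - 5y changes by -5 per unit t, so z → −∞.

Unbounded: there is a feasible ray along which z → −∞.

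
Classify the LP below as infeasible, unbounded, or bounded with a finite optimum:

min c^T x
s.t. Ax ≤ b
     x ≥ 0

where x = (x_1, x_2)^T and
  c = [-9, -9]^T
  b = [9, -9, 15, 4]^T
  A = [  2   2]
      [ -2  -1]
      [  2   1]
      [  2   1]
One constraint requires 2x_1 + x_2 ≤ 4, while the constraint -2x_1 - x_2 ≤ -9 is equivalent to 2x_1 + x_2 ≥ 9. Together they would need 9 ≤ 2x_1 + x_2 ≤ 4, which is impossible since 9 > 4. No point satisfies all constraints.

Infeasible: no point satisfies all constraints simultaneously.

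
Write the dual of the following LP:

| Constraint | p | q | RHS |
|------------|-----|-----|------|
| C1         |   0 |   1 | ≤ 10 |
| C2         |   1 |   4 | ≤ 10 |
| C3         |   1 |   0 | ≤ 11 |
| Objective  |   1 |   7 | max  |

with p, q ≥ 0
Minimize: z = 10y1 + 10y2 + 11y3

Subject to:
  C1: -y2 - y3 ≤ -1
  C2: -y1 - 4y2 ≤ -7
  y1, y2, y3 ≥ 0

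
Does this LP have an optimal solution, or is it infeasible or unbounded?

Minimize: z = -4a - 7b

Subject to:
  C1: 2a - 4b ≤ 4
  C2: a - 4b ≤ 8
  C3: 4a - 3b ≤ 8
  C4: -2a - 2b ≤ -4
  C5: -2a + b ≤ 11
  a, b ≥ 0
Feasible point: (0, 2) satisfies every constraint, so the LP is feasible.
Direction d = (3, 4): for each constraint row a, a·d ≤ 0 —
  (2)(3) + (-4)(4) = -10 ≤ 0
  (1)(3) + (-4)(4) = -13 ≤ 0
  (4)(3) + (-3)(4) = 0 ≤ 0
  (-2)(3) + (-2)(4) = -14 ≤ 0
  (-2)(3) + (1)(4) = -2 ≤ 0
and d ≥ 0, so (0, 2) + t·d stays feasible for every t ≥ 0. Along this ray z = -4a - 7b changes by -40 per unit t, so z → −∞.

The LP is unbounded; z can be made arbitrarily small.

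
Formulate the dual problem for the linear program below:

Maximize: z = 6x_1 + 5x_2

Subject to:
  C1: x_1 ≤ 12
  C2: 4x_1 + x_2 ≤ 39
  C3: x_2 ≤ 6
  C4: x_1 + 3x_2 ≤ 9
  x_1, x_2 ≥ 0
Minimize: z = 12y1 + 39y2 + 6y3 + 9y4

Subject to:
  C1: -y1 - 4y2 - y4 ≤ -6
  C2: -y2 - y3 - 3y4 ≤ -5
  y1, y2, y3, y4 ≥ 0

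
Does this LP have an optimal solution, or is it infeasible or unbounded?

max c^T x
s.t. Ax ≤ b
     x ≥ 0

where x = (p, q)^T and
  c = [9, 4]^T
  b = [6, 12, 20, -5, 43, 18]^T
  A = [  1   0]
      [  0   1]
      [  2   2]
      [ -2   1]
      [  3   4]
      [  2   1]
The point (6, 4) satisfies every constraint, so the LP is feasible; the constraints give p ≤ 6 and q ≤ 12, which with p, q ≥ 0 keep the feasible region inside a bounded box. A feasible, bounded LP attains a finite optimum at a vertex.

The LP has an optimal solution: (6, 4) with z = 70.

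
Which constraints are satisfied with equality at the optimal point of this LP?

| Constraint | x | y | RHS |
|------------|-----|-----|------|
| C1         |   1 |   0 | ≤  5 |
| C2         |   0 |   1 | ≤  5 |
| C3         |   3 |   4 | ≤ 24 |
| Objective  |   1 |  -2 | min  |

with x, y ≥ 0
Optimal: x = 0, y = 5
Binding: C2, x ≥ 0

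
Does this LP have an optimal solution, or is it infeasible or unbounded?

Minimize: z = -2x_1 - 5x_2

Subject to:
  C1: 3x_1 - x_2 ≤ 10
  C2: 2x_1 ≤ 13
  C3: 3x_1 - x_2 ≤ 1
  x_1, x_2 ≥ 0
Feasible point: (0, 0) satisfies every constraint, so the LP is feasible.
Direction d = (0, 1): for each constraint row a, a·d ≤ 0 —
  (3)(0) + (-1)(1) = -1 ≤ 0
  (2)(0) + (0)(1) = 0 ≤ 0
  (3)(0) + (-1)(1) = -1 ≤ 0
and d ≥ 0, so (0, 0) + t·d stays feasible for every t ≥ 0. Along this ray z = -2x_1 - 5x_2 changes by -5 per unit t, so z → −∞.

The LP is unbounded; z can be made arbitrarily small.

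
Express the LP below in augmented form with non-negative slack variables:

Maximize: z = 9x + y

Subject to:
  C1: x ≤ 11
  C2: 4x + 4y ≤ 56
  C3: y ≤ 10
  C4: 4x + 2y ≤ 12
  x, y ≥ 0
max z = 9x + y

s.t.
  x + s1 = 11
  4x + 4y + s2 = 56
  y + s3 = 10
  4x + 2y + s4 = 12
  x, y, s1, s2, s3, s4 ≥ 0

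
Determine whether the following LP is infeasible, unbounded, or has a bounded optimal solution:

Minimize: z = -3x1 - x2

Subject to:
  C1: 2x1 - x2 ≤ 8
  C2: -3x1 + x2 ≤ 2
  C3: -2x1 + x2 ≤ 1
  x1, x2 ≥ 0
Feasible point: (0, 0) satisfies every constraint, so the LP is feasible.
Direction d = (1, 2): for each constraint row a, a·d ≤ 0 —
  (2)(1) + (-1)(2) = 0 ≤ 0
  (-3)(1) + (1)(2) = -1 ≤ 0
  (-2)(1) + (1)(2) = 0 ≤ 0
and d ≥ 0, so (0, 0) + t·d stays feasible for every t ≥ 0. Along this ray z = -3x1 - x2 changes by -5 per unit t, so z → −∞.

Unbounded: there is a feasible ray along which z → −∞.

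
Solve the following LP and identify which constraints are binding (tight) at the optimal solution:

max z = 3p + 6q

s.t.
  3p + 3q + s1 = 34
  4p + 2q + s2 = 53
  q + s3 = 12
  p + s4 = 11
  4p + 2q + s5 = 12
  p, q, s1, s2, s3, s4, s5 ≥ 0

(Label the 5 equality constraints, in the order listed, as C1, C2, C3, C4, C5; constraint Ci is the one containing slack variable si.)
Optimal: p = 0, q = 6
Slack at optimum:
  C1: slack = 16
  C2: slack = 41
  C3: slack = 6
  C4: slack = 11
  C5: slack = 0 (binding)
  p ≥ 0: p = 0 (binding)
  q ≥ 0: q = 6
Binding constraints: C5, p ≥ 0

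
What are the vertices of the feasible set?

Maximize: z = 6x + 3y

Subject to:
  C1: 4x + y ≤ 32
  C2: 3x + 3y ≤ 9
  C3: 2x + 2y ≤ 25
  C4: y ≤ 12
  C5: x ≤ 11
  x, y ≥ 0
Each vertex is the intersection of two constraint boundaries that also satisfies all remaining constraints:
  x = 0 and y = 0 → (0, 0)
  3x + 3y = 9 and y = 0 → (3, 0)
  3x + 3y = 9 and x = 0 → (0, 3)

Vertices: (0, 0), (3, 0), (0, 3)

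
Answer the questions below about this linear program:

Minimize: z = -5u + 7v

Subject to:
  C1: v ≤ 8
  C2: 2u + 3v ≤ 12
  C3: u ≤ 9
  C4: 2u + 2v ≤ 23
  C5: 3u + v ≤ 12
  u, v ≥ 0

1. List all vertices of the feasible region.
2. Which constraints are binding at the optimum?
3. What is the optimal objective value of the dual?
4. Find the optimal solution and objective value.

1. (0, 0), (4, 0), (3.429, 1.714), (0, 4)
2. C5, v ≥ 0
3. -20 (by strong duality, equal to the primal optimum)
4. u = 4, v = 0, z = -20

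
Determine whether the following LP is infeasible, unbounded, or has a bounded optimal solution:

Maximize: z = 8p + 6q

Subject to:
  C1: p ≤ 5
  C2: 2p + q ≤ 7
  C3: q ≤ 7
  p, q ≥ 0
The point (0, 7) satisfies every constraint, so the LP is feasible; the constraints give p ≤ 5 and q ≤ 7, which with p, q ≥ 0 keep the feasible region inside a bounded box. A feasible, bounded LP attains a finite optimum at a vertex.

Evaluating z = 8p + 6q at each vertex:
  (0, 0): z = 0
  (3.5, 0): z = 28
  (0, 7): z = 42

Feasible with finite optimum z* = 42 at (0, 7).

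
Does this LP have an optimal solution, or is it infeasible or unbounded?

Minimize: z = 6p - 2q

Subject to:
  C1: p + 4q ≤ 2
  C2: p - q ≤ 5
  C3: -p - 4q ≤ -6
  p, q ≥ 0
C1 requires p + 4q ≤ 2, while C3 (-p - 4q ≤ -6) is equivalent to p + 4q ≥ 6. Together they would need 6 ≤ p + 4q ≤ 2, which is impossible since 6 > 2. No point satisfies all constraints.

Infeasible — the constraint set is empty.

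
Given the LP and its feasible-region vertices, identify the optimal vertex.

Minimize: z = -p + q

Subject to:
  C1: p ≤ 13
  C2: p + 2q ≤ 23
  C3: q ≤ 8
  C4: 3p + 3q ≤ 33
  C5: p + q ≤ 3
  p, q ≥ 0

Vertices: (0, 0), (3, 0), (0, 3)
Evaluating z = -p + q at each vertex:
  (0, 0): z = 0
  (3, 0): z = -3
  (0, 3): z = 3

The smallest value is z = -3, attained at (3, 0).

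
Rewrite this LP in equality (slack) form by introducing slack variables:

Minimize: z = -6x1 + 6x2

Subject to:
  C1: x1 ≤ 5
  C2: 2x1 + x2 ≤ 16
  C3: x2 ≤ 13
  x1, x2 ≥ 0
min z = -6x1 + 6x2

s.t.
  x1 + s1 = 5
  2x1 + x2 + s2 = 16
  x2 + s3 = 13
  x1, x2, s1, s2, s3 ≥ 0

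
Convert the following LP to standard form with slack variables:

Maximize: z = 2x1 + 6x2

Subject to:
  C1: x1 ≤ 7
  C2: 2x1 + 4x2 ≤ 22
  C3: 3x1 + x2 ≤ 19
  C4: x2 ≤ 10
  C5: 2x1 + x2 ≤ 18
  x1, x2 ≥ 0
max z = 2x1 + 6x2

s.t.
  x1 + s1 = 7
  2x1 + 4x2 + s2 = 22
  3x1 + x2 + s3 = 19
  x2 + s4 = 10
  2x1 + x2 + s5 = 18
  x1, x2, s1, s2, s3, s4, s5 ≥ 0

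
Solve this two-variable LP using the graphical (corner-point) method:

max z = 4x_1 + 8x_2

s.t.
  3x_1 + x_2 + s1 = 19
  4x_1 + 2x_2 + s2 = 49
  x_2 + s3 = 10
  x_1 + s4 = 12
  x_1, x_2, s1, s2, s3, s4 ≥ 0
x_1 = 3, x_2 = 10, z = 92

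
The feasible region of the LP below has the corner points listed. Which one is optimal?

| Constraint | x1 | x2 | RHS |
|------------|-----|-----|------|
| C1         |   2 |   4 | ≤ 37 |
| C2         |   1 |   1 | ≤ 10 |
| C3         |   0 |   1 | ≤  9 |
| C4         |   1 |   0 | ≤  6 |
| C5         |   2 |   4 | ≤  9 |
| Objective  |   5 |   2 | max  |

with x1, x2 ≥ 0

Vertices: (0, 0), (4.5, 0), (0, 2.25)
Evaluating z = 5x1 + 2x2 at each vertex:
  (0, 0): z = 0
  (4.5, 0): z = 22.5
  (0, 2.25): z = 4.5

The largest value is z = 22.5, attained at (4.5, 0).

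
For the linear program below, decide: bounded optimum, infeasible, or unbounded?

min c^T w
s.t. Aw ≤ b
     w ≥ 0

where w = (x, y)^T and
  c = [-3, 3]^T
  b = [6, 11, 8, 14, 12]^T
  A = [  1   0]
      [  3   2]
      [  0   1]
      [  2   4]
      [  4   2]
The point (3, 0) satisfies every constraint, so the LP is feasible; the constraints give x ≤ 6 and y ≤ 8, which with x, y ≥ 0 keep the feasible region inside a bounded box. A feasible, bounded LP attains a finite optimum at a vertex.

Evaluating z = -3x + 3y at each vertex:
  (0, 0): z = 0
  (3, 0): z = -9
  (1.667, 2.667): z = 3
  (0, 3.5): z = 10.5

Feasible with finite optimum z* = -9 at (3, 0).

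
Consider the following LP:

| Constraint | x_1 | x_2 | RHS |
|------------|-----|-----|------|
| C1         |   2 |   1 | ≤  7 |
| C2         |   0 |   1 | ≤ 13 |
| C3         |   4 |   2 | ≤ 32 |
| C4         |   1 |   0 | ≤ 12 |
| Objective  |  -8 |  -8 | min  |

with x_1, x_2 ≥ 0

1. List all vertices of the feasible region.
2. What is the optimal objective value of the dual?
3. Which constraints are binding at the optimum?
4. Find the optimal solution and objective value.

1. (0, 0), (3.5, 0), (0, 7)
2. -56 (by strong duality, equal to the primal optimum)
3. C1, x_1 ≥ 0
4. x_1 = 0, x_2 = 7, z = -56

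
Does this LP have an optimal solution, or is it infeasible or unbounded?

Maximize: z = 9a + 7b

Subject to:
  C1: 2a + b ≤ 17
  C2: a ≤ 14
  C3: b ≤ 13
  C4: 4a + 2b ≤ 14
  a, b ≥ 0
The point (0, 7) satisfies every constraint, so the LP is feasible; the constraints give a ≤ 14 and b ≤ 13, which with a, b ≥ 0 keep the feasible region inside a bounded box. A feasible, bounded LP attains a finite optimum at a vertex.

Evaluating z = 9a + 7b at each vertex:
  (0, 0): z = 0
  (3.5, 0): z = 31.5
  (0, 7): z = 49

The LP has an optimal solution: (0, 7) with z = 49.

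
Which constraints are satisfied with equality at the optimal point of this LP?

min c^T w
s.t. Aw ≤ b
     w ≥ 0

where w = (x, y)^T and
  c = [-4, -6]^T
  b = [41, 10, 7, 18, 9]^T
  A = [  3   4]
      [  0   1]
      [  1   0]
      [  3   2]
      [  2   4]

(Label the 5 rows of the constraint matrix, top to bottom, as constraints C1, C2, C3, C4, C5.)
Optimal: x = 4.5, y = 0
Slack at optimum:
  C1: slack = 27.5
  C2: slack = 10
  C3: slack = 2.5
  C4: slack = 4.5
  C5: slack = 0 (binding)
  x ≥ 0: x = 4.5
  y ≥ 0: y = 0 (binding)
Binding constraints: C5, y ≥ 0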